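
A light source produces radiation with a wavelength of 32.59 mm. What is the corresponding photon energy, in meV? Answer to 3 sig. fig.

0.0380 meV

(h = 6.62607015 × 10^-34 J·s, c = 2.99792458 × 10^8 m/s, 1 eV = 1.602176634 × 10^-19 J.)
First convert: λ = 32.59 mm = 0.03259 m.
For a photon E = hc/λ, so E = 6.095 × 10^-24 J.
Converting to meV: E = 0.03804 meV ≈ 0.0380 meV.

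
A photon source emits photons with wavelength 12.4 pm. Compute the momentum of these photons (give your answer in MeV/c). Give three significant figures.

0.100 MeV/c

First convert: λ = 12.4 pm = 1.24e-11 m.
For a photon p = h/λ, so p = 5.344e-23 kg·m/s.
Converting to MeV/c: p = 0.09999 MeV/c ≈ 0.100 MeV/c.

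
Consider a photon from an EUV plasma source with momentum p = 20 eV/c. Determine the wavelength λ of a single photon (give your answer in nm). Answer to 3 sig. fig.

Convert to SI: p = 20 eV/c = 1.0689e-26 kg·m/s.
The photon relation is λ = h/p, giving λ = 6.199e-8 m.
Converting to nm: λ = 61.99 nm ≈ 62.0 nm.

62.0 nm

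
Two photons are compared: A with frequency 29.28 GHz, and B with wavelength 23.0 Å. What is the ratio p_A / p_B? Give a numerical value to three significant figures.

2.25 × 10^-7

p_A = 6.472 × 10^-32 kg·m/s (from frequency = 29.28 GHz, via p = hf/c).
p_B = 2.881 × 10^-25 kg·m/s (from wavelength = 23.0 Å, via p = h/λ).
Ratio = 6.472 × 10^-32 / 2.881 × 10^-25 = 2.25 × 10^-7.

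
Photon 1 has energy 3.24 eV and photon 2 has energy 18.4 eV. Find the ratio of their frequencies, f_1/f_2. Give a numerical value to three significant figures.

0.176

f_1 = 7.834 × 10^14 Hz (from energy = 3.24 eV, via f = E/h).
f_2 = 4.449 × 10^15 Hz (from energy = 18.4 eV, via f = E/h).
Ratio = 7.834 × 10^14 / 4.449 × 10^15 = 0.176.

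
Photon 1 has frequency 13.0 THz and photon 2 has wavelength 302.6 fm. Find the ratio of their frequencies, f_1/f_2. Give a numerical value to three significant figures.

1.31 × 10^-8

f_1 = 1.300 × 10^13 Hz (from frequency = 13.0 THz, via f given directly).
f_2 = 9.907 × 10^20 Hz (from wavelength = 302.6 fm, via f = c/λ).
Ratio = 1.300 × 10^13 / 9.907 × 10^20 = 1.31 × 10^-8.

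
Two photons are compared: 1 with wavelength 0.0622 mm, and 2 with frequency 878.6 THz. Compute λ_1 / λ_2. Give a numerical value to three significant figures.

λ_1 = 6.220e-5 m (from wavelength = 0.0622 mm, via λ given directly).
λ_2 = 3.412e-7 m (from frequency = 878.6 THz, via λ = c/f).
Ratio = 6.220e-5 / 3.412e-7 = 182.

182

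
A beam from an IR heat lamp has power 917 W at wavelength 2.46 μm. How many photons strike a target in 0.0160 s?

Total energy: E_total = P·t = 917 × 0.0160 = 14.67 J.
Per-photon energy: E = 8.075e-20 J.
N = E_total / E_photon = 1.82e20.

1.82e20 photons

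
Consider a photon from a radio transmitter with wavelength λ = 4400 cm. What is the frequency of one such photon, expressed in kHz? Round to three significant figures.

6810 kHz

Convert to SI: λ = 4400 cm = 44 m.
The photon relation is f = c/λ, giving f = 6.813·10^6 Hz.
Converting to kHz: f = 6813 kHz ≈ 6810 kHz.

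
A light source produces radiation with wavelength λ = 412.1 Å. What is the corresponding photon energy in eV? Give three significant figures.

30.1 eV

Convert to SI: λ = 412.1 Å = 4.121e-8 m.
Since E = hc/λ for a photon, E = 4.820e-18 J.
Converting to eV: E = 30.09 eV ≈ 30.1 eV.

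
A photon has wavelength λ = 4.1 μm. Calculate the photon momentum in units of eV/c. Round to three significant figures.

First convert: λ = 4.1 μm = 4.1 × 10^-6 m.
The photon relation is p = h/λ, giving p = 1.616 × 10^-28 kg·m/s.
Converting to eV/c: p = 0.3024 eV/c ≈ 0.302 eV/c.

0.302 eV/c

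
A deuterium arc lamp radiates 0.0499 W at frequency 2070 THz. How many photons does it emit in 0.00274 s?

9.97 × 10^13 photons

Total energy: E_total = P·t = 0.0499 × 0.00274 = 1.367 × 10^-4 J.
Per-photon energy: E = 1.372 × 10^-18 J.
N = E_total / E_photon = 9.97 × 10^13.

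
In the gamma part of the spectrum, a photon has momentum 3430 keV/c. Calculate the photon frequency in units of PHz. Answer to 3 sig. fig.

8.29·10^5 PHz

Use h = 6.62607015·10^-34 J·s, c = 2.99792458·10^8 m/s, 1 eV = 1.602176634·10^-19 J.
Convert to SI: p = 3430 keV/c = 1.8331·10^-21 kg·m/s.
The photon relation is f = pc/h, giving f = 8.294·10^20 Hz.
Converting to PHz: f = 829400 PHz ≈ 8.29·10^5 PHz.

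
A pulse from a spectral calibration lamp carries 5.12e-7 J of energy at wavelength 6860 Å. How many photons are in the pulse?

Per-photon energy: E = 2.896e-19 J (from wavelength = 6860 Å).
N = E_total / E_photon = 5.12e-7 J / 2.896e-19 J = 1.77e12.

1.77e12 photons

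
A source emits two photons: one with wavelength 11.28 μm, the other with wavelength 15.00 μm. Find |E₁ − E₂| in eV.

Using E = hc/λ: E₁ = 1.7610e-20 J, E₂ = 1.3243e-20 J.
|ΔE| = |1.7610e-20 − 1.3243e-20| = 4.37e-21 J = 0.0273 eV.

0.0273 eV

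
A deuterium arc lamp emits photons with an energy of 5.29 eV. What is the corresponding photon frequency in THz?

In SI units: E = 5.29 eV = 8.4755e-19 J.
The photon relation is f = E/h, giving f = 1.279e15 Hz.
Converting to THz: f = 1279 THz ≈ 1280 THz.

1280 THz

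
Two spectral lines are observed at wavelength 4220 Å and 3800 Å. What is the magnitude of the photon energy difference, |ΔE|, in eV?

Using E = hc/λ: E₁ = 4.707 × 10^-19 J, E₂ = 5.227 × 10^-19 J.
|ΔE| = |4.707 × 10^-19 − 5.227 × 10^-19| = 5.20 × 10^-20 J = 0.325 eV.

0.325 eV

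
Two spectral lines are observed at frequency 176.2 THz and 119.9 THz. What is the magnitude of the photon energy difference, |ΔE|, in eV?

0.233 eV

Using E = hf: E₁ = 1.1675 × 10^-19 J, E₂ = 7.9447 × 10^-20 J.
|ΔE| = |1.1675 × 10^-19 − 7.9447 × 10^-20| = 3.73 × 10^-20 J = 0.233 eV.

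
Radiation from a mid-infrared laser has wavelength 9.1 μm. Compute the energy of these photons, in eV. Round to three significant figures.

0.136 eV

(h = 6.62607015 × 10^-34 J·s, c = 2.99792458 × 10^8 m/s, 1 eV = 1.602176634 × 10^-19 J.)
In SI units: λ = 9.1 μm = 9.1 × 10^-6 m.
The photon relation is E = hc/λ, giving E = 2.183 × 10^-20 J.
Converting to eV: E = 0.1362 eV ≈ 0.136 eV.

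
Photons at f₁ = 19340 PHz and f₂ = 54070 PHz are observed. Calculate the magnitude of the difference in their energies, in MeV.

0.144 MeV

Using E = hf: E₁ = 1.2815 × 10^-14 J, E₂ = 3.5827 × 10^-14 J.
|ΔE| = |1.2815 × 10^-14 − 3.5827 × 10^-14| = 2.30 × 10^-14 J = 0.144 MeV.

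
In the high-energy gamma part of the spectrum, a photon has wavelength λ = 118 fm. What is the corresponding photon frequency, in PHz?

First convert: λ = 118 fm = 1.18 × 10^-13 m.
Apply f = c/λ: f = 2.541 × 10^21 Hz.
Converting to PHz: f = 2.541 × 10^6 PHz ≈ 2.54 × 10^6 PHz.

2.54 × 10^6 PHz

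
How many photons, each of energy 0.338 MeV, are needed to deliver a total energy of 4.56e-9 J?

Per-photon energy: E = 5.415e-14 J (from energy = 0.338 MeV).
N = E_total / E_photon = 4.56e-9 J / 5.415e-14 J = 84200.

8.42e4 photons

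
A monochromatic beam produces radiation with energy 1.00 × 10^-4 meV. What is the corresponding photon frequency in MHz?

In SI units: E = 1.00 × 10^-4 meV = 1.6022 × 10^-26 J.
The photon relation is f = E/h, giving f = 2.418 × 10^7 Hz.
Converting to MHz: f = 24.18 MHz ≈ 24.2 MHz.

24.2 MHz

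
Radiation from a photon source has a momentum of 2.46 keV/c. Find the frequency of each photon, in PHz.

595 PHz

In SI units: p = 2.46 keV/c = 1.3147e-24 kg·m/s.
For a photon f = pc/h, so f = 5.948e17 Hz.
Converting to PHz: f = 594.8 PHz ≈ 595 PHz.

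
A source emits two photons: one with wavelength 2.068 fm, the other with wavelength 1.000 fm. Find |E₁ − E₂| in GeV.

Using E = hc/λ: E₁ = 9.6056 × 10^-11 J, E₂ = 1.9864 × 10^-10 J.
|ΔE| = |9.6056 × 10^-11 − 1.9864 × 10^-10| = 1.03 × 10^-10 J = 0.640 GeV.

0.640 GeV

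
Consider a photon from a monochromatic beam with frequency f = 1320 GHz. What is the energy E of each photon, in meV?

5.46 meV

(h = 6.62607015 × 10^-34 J·s, 1 eV = 1.602176634 × 10^-19 J.)
In SI units: f = 1320 GHz = 1.32 × 10^12 Hz.
Apply E = hf: E = 8.746 × 10^-22 J.
Converting to meV: E = 5.459 meV ≈ 5.46 meV.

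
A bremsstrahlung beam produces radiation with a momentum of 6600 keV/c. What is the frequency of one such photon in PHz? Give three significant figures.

1.60e6 PHz

Use h = 6.62607015e-34 J·s, c = 2.99792458e8 m/s, 1 eV = 1.602176634e-19 J.
In SI units: p = 6600 keV/c = 3.5272e-21 kg·m/s.
Apply f = pc/h: f = 1.596e21 Hz.
Converting to PHz: f = 1.596e6 PHz ≈ 1.60e6 PHz.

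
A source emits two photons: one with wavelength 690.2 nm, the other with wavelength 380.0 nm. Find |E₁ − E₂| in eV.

Using E = hc/λ: E₁ = 2.8781 × 10^-19 J, E₂ = 5.2275 × 10^-19 J.
|ΔE| = |2.8781 × 10^-19 − 5.2275 × 10^-19| = 2.35 × 10^-19 J = 1.47 eV.

1.47 eV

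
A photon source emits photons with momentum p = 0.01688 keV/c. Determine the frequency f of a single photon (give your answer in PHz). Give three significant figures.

4.08 PHz

(h = 6.62607015e-34 J·s, c = 2.99792458e8 m/s, 1 eV = 1.602176634e-19 J.)
First convert: p = 0.01688 keV/c = 9.0212e-27 kg·m/s.
For a photon f = pc/h, so f = 4.082e15 Hz.
Converting to PHz: f = 4.082 PHz ≈ 4.08 PHz.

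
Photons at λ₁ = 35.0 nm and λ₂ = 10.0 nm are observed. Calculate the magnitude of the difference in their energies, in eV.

Using E = hc/λ: E₁ = 5.676 × 10^-18 J, E₂ = 1.986 × 10^-17 J.
|ΔE| = |5.676 × 10^-18 − 1.986 × 10^-17| = 1.42 × 10^-17 J = 88.6 eV.

88.6 eV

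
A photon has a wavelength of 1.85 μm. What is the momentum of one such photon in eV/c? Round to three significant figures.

0.670 eV/c

In SI units: λ = 1.85 μm = 1.85e-6 m.
Since p = h/λ for a photon, p = 3.582e-28 kg·m/s.
Converting to eV/c: p = 0.6702 eV/c ≈ 0.670 eV/c.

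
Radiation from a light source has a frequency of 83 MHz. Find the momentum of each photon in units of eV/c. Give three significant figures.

3.43 × 10^-7 eV/c

Take h = 6.62607015 × 10^-34 J·s, c = 2.99792458 × 10^8 m/s, 1 eV = 1.602176634 × 10^-19 J.
Convert to SI: f = 83 MHz = 8.3 × 10^7 Hz.
Apply p = hf/c: p = 1.834 × 10^-34 kg·m/s.
Converting to eV/c: p = 3.433 × 10^-7 eV/c ≈ 3.43 × 10^-7 eV/c.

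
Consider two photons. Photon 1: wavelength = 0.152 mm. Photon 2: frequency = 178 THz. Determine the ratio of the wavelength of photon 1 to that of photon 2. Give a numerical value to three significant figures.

90.2

λ_1 = 1.520e-4 m (from wavelength = 0.152 mm, via λ given directly).
λ_2 = 1.684e-6 m (from frequency = 178 THz, via λ = c/f).
Ratio = 1.520e-4 / 1.684e-6 = 90.2.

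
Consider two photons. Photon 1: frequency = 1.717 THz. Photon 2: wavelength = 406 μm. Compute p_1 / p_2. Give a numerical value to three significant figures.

p_1 = 3.795e-30 kg·m/s (from frequency = 1.717 THz, via p = hf/c).
p_2 = 1.632e-30 kg·m/s (from wavelength = 406 μm, via p = h/λ).
Ratio = 3.795e-30 / 1.632e-30 = 2.33.

2.33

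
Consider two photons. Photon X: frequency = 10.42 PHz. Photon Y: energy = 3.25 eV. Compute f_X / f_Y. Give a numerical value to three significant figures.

f_X = 1.042 × 10^16 Hz (from frequency = 10.42 PHz, via f given directly).
f_Y = 7.858 × 10^14 Hz (from energy = 3.25 eV, via f = E/h).
Ratio = 1.042 × 10^16 / 7.858 × 10^14 = 13.3.

13.3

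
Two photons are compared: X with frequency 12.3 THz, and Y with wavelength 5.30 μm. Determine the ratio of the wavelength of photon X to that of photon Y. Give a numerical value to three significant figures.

4.60

λ_X = 2.437 × 10^-5 m (from frequency = 12.3 THz, via λ = c/f).
λ_Y = 5.300 × 10^-6 m (from wavelength = 5.30 μm, via λ given directly).
Ratio = 2.437 × 10^-5 / 5.300 × 10^-6 = 4.60.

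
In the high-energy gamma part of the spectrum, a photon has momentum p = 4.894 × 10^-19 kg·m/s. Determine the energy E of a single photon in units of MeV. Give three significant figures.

916 MeV

Take c = 2.99792458 × 10^8 m/s, 1 eV = 1.602176634 × 10^-19 J.
For a photon E = pc, so E = 1.467 × 10^-10 J.
Converting to MeV: E = 915.7 MeV ≈ 916 MeV.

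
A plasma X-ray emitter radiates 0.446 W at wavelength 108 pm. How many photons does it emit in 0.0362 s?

Total energy: E_total = P·t = 0.446 × 0.0362 = 0.01615 J.
Per-photon energy: E = 1.839e-15 J.
N = E_total / E_photon = 8.78e12.

8.78e12 photons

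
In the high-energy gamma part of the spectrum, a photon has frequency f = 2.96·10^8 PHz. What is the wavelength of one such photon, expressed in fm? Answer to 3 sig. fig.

In SI units: f = 2.96·10^8 PHz = 2.96·10^23 Hz.
Since λ = c/f for a photon, λ = 1.013·10^-15 m.
Converting to fm: λ = 1.013 fm ≈ 1.01 fm.

1.01 fm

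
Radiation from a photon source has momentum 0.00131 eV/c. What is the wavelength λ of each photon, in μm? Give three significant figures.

(h = 6.62607015 × 10^-34 J·s, c = 2.99792458 × 10^8 m/s, 1 eV = 1.602176634 × 10^-19 J.)
First convert: p = 0.00131 eV/c = 7.0010 × 10^-31 kg·m/s.
The photon relation is λ = h/p, giving λ = 9.464 × 10^-4 m.
Converting to μm: λ = 946.4 μm ≈ 946 μm.

946 μm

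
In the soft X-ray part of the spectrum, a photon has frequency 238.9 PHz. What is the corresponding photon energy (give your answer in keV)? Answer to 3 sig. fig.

In SI units: f = 238.9 PHz = 2.389 × 10^17 Hz.
The photon relation is E = hf, giving E = 1.583 × 10^-16 J.
Converting to keV: E = 0.9880 keV ≈ 0.988 keV.

0.988 keV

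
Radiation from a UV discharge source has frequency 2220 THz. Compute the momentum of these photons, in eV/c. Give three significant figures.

9.18 eV/c

Use h = 6.62607015e-34 J·s, c = 2.99792458e8 m/s, 1 eV = 1.602176634e-19 J.
First convert: f = 2220 THz = 2.22e15 Hz.
The photon relation is p = hf/c, giving p = 4.907e-27 kg·m/s.
Converting to eV/c: p = 9.181 eV/c ≈ 9.18 eV/c.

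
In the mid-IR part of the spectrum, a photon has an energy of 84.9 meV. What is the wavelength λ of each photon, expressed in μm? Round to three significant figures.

14.6 μm

Use h = 6.62607015 × 10^-34 J·s, c = 2.99792458 × 10^8 m/s, 1 eV = 1.602176634 × 10^-19 J.
Convert to SI: E = 84.9 meV = 1.3602 × 10^-20 J.
The photon relation is λ = hc/E, giving λ = 1.460 × 10^-5 m.
Converting to μm: λ = 14.60 μm ≈ 14.6 μm.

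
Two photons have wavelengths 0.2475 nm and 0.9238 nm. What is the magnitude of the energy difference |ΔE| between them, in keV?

3.67 keV

Using E = hc/λ: E₁ = 8.0260 × 10^-16 J, E₂ = 2.1503 × 10^-16 J.
|ΔE| = |8.0260 × 10^-16 − 2.1503 × 10^-16| = 5.88 × 10^-16 J = 3.67 keV.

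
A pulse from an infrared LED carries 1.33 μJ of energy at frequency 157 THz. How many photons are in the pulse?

Per-photon energy: E = 1.040e-19 J (from frequency = 157 THz).
N = E_total / E_photon = 1.33e-6 J / 1.040e-19 J = 1.28e13.

1.28e13 photons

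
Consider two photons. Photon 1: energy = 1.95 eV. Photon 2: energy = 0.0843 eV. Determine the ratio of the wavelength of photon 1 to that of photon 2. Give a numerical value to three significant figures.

0.0432

λ_1 = 6.358·10^-7 m (from energy = 1.95 eV, via λ = hc/E).
λ_2 = 1.471·10^-5 m (from energy = 0.0843 eV, via λ = hc/E).
Ratio = 6.358·10^-7 / 1.471·10^-5 = 0.0432.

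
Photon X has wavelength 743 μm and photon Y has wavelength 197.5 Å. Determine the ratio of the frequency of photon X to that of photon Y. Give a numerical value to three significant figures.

2.66e-5

f_X = 4.035e11 Hz (from wavelength = 743 μm, via f = c/λ).
f_Y = 1.518e16 Hz (from wavelength = 197.5 Å, via f = c/λ).
Ratio = 4.035e11 / 1.518e16 = 2.66e-5.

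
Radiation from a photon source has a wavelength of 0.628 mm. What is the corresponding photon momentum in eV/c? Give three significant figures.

1.97e-3 eV/c

(h = 6.62607015e-34 J·s, c = 2.99792458e8 m/s, 1 eV = 1.602176634e-19 J.)
Convert to SI: λ = 0.628 mm = 6.28e-4 m.
For a photon p = h/λ, so p = 1.055e-30 kg·m/s.
Converting to eV/c: p = 0.001974 eV/c ≈ 1.97e-3 eV/c.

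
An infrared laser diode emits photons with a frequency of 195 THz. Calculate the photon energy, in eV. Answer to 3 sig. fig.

0.806 eV

In SI units: f = 195 THz = 1.95e14 Hz.
Apply E = hf: E = 1.292e-19 J.
Converting to eV: E = 0.8065 eV ≈ 0.806 eV.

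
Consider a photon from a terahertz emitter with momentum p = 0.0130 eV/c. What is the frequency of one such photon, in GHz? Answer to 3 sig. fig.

In SI units: p = 0.0130 eV/c = 6.9476 × 10^-30 kg·m/s.
Since f = pc/h for a photon, f = 3.143 × 10^12 Hz.
Converting to GHz: f = 3143 GHz ≈ 3140 GHz.

3140 GHz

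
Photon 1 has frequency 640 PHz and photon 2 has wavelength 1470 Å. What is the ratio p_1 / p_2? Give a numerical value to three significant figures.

314

p_1 = 1.415 × 10^-24 kg·m/s (from frequency = 640 PHz, via p = hf/c).
p_2 = 4.508 × 10^-27 kg·m/s (from wavelength = 1470 Å, via p = h/λ).
Ratio = 1.415 × 10^-24 / 4.508 × 10^-27 = 314.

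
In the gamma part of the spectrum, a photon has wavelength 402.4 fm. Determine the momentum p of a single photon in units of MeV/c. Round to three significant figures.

Convert to SI: λ = 402.4 fm = 4.024·10^-13 m.
Apply p = h/λ: p = 1.647·10^-21 kg·m/s.
Converting to MeV/c: p = 3.081 MeV/c ≈ 3.08 MeV/c.

3.08 MeV/c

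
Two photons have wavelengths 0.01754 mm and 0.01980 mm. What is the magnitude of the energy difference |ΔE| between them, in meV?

Using E = hc/λ: E₁ = 1.1325e-20 J, E₂ = 1.0033e-20 J.
|ΔE| = |1.1325e-20 − 1.0033e-20| = 1.29e-21 J = 8.07 meV.

8.07 meV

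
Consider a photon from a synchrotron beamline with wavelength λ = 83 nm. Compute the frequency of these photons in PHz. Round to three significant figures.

(c = 2.99792458e8 m/s.)
In SI units: λ = 83 nm = 8.3e-8 m.
The photon relation is f = c/λ, giving f = 3.612e15 Hz.
Converting to PHz: f = 3.612 PHz ≈ 3.61 PHz.

3.61 PHz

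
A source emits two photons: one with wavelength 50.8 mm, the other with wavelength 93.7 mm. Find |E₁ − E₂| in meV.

Using E = hc/λ: E₁ = 3.910e-24 J, E₂ = 2.120e-24 J.
|ΔE| = |3.910e-24 − 2.120e-24| = 1.79e-24 J = 0.0112 meV.

0.0112 meV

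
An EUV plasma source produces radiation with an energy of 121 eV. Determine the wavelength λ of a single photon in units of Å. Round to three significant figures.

102 Å

(h = 6.62607015 × 10^-34 J·s, c = 2.99792458 × 10^8 m/s, 1 eV = 1.602176634 × 10^-19 J.)
First convert: E = 121 eV = 1.9386 × 10^-17 J.
For a photon λ = hc/E, so λ = 1.025 × 10^-8 m.
Converting to Å: λ = 102.5 Å ≈ 102 Å.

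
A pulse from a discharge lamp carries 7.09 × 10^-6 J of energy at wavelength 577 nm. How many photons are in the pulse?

2.06 × 10^13 photons

Per-photon energy: E = 3.443 × 10^-19 J (from wavelength = 577 nm).
N = E_total / E_photon = 7.09 × 10^-6 J / 3.443 × 10^-19 J = 2.06 × 10^13.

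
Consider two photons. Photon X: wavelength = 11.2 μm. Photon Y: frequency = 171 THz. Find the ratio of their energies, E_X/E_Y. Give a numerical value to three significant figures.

0.157

E_X = 1.774 × 10^-20 J (from wavelength = 11.2 μm, via E = hc/λ).
E_Y = 1.133 × 10^-19 J (from frequency = 171 THz, via E = hf).
Ratio = 1.774 × 10^-20 / 1.133 × 10^-19 = 0.157.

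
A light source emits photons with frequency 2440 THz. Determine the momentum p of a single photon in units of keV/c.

Take h = 6.62607015·10^-34 J·s, c = 2.99792458·10^8 m/s, 1 eV = 1.602176634·10^-19 J.
Convert to SI: f = 2440 THz = 2.44·10^15 Hz.
Apply p = hf/c: p = 5.393·10^-27 kg·m/s.
Converting to keV/c: p = 0.01009 keV/c ≈ 0.0101 keV/c.

0.0101 keV/c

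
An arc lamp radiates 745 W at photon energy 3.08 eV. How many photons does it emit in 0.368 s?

5.56e20 photons

Total energy: E_total = P·t = 745 × 0.368 = 274.2 J.
Per-photon energy: E = 4.935e-19 J.
N = E_total / E_photon = 5.56e20.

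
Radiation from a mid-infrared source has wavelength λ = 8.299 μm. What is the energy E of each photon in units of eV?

0.149 eV

Take h = 6.62607015e-34 J·s, c = 2.99792458e8 m/s, 1 eV = 1.602176634e-19 J.
Convert to SI: λ = 8.299 μm = 8.299e-6 m.
The photon relation is E = hc/λ, giving E = 2.394e-20 J.
Converting to eV: E = 0.1494 eV ≈ 0.149 eV.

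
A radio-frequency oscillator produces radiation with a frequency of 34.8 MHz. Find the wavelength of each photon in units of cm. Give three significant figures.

861 cm

First convert: f = 34.8 MHz = 3.48e7 Hz.
The photon relation is λ = c/f, giving λ = 8.615 m.
Converting to cm: λ = 861.5 cm ≈ 861 cm.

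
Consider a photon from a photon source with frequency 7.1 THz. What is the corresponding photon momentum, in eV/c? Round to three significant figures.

0.0294 eV/c

(h = 6.62607015 × 10^-34 J·s, c = 2.99792458 × 10^8 m/s, 1 eV = 1.602176634 × 10^-19 J.)
Convert to SI: f = 7.1 THz = 7.1 × 10^12 Hz.
Apply p = hf/c: p = 1.569 × 10^-29 kg·m/s.
Converting to eV/c: p = 0.02936 eV/c ≈ 0.0294 eV/c.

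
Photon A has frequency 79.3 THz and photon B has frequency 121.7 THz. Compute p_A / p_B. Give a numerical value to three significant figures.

p_A = 1.753·10^-28 kg·m/s (from frequency = 79.3 THz, via p = hf/c).
p_B = 2.690·10^-28 kg·m/s (from frequency = 121.7 THz, via p = hf/c).
Ratio = 1.753·10^-28 / 2.690·10^-28 = 0.652.

0.652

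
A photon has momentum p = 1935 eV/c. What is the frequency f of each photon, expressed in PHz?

Convert to SI: p = 1935 eV/c = 1.0341 × 10^-24 kg·m/s.
For a photon f = pc/h, so f = 4.679 × 10^17 Hz.
Converting to PHz: f = 467.9 PHz ≈ 468 PHz.

468 PHz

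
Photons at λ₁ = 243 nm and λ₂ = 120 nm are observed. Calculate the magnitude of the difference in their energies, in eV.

5.23 eV

Using E = hc/λ: E₁ = 8.175 × 10^-19 J, E₂ = 1.655 × 10^-18 J.
|ΔE| = |8.175 × 10^-19 − 1.655 × 10^-18| = 8.38 × 10^-19 J = 5.23 eV.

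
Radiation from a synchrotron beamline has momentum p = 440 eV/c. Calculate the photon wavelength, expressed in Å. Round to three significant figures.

Use h = 6.62607015e-34 J·s, c = 2.99792458e8 m/s, 1 eV = 1.602176634e-19 J.
First convert: p = 440 eV/c = 2.3515e-25 kg·m/s.
Apply λ = h/p: λ = 2.818e-9 m.
Converting to Å: λ = 28.18 Å ≈ 28.2 Å.

28.2 Å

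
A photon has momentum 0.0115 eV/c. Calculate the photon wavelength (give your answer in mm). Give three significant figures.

0.108 mm

Use h = 6.62607015e-34 J·s, c = 2.99792458e8 m/s, 1 eV = 1.602176634e-19 J.
Convert to SI: p = 0.0115 eV/c = 6.1459e-30 kg·m/s.
For a photon λ = h/p, so λ = 1.078e-4 m.
Converting to mm: λ = 0.1078 mm ≈ 0.108 mm.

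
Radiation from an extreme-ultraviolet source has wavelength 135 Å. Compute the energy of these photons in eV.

91.8 eV

Take h = 6.62607015 × 10^-34 J·s, c = 2.99792458 × 10^8 m/s, 1 eV = 1.602176634 × 10^-19 J.
First convert: λ = 135 Å = 1.35 × 10^-8 m.
Apply E = hc/λ: E = 1.471 × 10^-17 J.
Converting to eV: E = 91.84 eV ≈ 91.8 eV.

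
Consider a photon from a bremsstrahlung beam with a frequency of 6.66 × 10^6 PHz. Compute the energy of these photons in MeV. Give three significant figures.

27.5 MeV

Take h = 6.62607015 × 10^-34 J·s, 1 eV = 1.602176634 × 10^-19 J.
In SI units: f = 6.66 × 10^6 PHz = 6.66 × 10^21 Hz.
Apply E = hf: E = 4.413 × 10^-12 J.
Converting to MeV: E = 27.54 MeV ≈ 27.5 MeV.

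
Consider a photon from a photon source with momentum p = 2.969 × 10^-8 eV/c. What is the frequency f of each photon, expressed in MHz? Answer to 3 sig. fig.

7.18 MHz

(h = 6.62607015 × 10^-34 J·s, c = 2.99792458 × 10^8 m/s, 1 eV = 1.602176634 × 10^-19 J.)
In SI units: p = 2.969 × 10^-8 eV/c = 1.5867 × 10^-35 kg·m/s.
Apply f = pc/h: f = 7.179 × 10^6 Hz.
Converting to MHz: f = 7.179 MHz ≈ 7.18 MHz.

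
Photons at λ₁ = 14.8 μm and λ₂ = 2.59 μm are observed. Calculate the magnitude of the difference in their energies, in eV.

0.395 eV

Using E = hc/λ: E₁ = 1.342·10^-20 J, E₂ = 7.670·10^-20 J.
|ΔE| = |1.342·10^-20 − 7.670·10^-20| = 6.33·10^-20 J = 0.395 eV.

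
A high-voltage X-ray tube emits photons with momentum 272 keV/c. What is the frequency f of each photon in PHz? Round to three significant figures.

Take h = 6.62607015e-34 J·s, c = 2.99792458e8 m/s, 1 eV = 1.602176634e-19 J.
Convert to SI: p = 272 keV/c = 1.4536e-22 kg·m/s.
Apply f = pc/h: f = 6.577e19 Hz.
Converting to PHz: f = 65770 PHz ≈ 6.58e4 PHz.

6.58e4 PHz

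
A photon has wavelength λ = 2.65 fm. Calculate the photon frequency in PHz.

1.13e8 PHz

Take c = 2.99792458e8 m/s.
First convert: λ = 2.65 fm = 2.65e-15 m.
Since f = c/λ for a photon, f = 1.131e23 Hz.
Converting to PHz: f = 1.131e8 PHz ≈ 1.13e8 PHz.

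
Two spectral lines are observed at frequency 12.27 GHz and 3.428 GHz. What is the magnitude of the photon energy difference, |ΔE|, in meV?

Using E = hf: E₁ = 8.1302 × 10^-24 J, E₂ = 2.2714 × 10^-24 J.
|ΔE| = |8.1302 × 10^-24 − 2.2714 × 10^-24| = 5.86 × 10^-24 J = 0.0366 meV.

0.0366 meV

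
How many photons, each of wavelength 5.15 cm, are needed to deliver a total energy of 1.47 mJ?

3.81·10^20 photons

Per-photon energy: E = 3.857·10^-24 J (from wavelength = 5.15 cm).
N = E_total / E_photon = 0.00147 J / 3.857·10^-24 J = 3.81·10^20.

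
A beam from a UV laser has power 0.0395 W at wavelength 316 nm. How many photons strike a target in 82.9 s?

5.21 × 10^18 photons

Total energy: E_total = P·t = 0.0395 × 82.9 = 3.275 J.
Per-photon energy: E = 6.286 × 10^-19 J.
N = E_total / E_photon = 5.21 × 10^18.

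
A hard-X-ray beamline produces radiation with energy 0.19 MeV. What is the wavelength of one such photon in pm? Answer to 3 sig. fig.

Take h = 6.62607015 × 10^-34 J·s, c = 2.99792458 × 10^8 m/s, 1 eV = 1.602176634 × 10^-19 J.
Convert to SI: E = 0.19 MeV = 3.0441 × 10^-14 J.
Since λ = hc/E for a photon, λ = 6.525 × 10^-12 m.
Converting to pm: λ = 6.525 pm ≈ 6.53 pm.

6.53 pm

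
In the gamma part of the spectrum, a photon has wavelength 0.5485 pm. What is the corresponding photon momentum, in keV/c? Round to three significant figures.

In SI units: λ = 0.5485 pm = 5.485·10^-13 m.
For a photon p = h/λ, so p = 1.208·10^-21 kg·m/s.
Converting to keV/c: p = 2260 keV/c ≈ 2260 keV/c.

2260 keV/c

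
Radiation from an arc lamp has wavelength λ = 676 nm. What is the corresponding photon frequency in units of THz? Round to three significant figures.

443 THz

In SI units: λ = 676 nm = 6.76e-7 m.
For a photon f = c/λ, so f = 4.435e14 Hz.
Converting to THz: f = 443.5 THz ≈ 443 THz.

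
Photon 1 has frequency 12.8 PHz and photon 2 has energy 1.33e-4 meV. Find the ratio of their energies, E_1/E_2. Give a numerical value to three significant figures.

3.98e8

E_1 = 8.481e-18 J (from frequency = 12.8 PHz, via E = hf).
E_2 = 2.131e-26 J (from energy = 1.33e-4 meV, via E given directly).
Ratio = 8.481e-18 / 2.131e-26 = 3.98e8.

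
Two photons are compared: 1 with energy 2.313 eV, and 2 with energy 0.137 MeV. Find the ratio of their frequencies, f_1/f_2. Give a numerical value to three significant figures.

1.69e-5

f_1 = 5.593e14 Hz (from energy = 2.313 eV, via f = E/h).
f_2 = 3.313e19 Hz (from energy = 0.137 MeV, via f = E/h).
Ratio = 5.593e14 / 3.313e19 = 1.69e-5.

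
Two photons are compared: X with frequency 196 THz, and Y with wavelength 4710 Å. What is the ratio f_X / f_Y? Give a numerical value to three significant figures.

f_X = 1.960·10^14 Hz (from frequency = 196 THz, via f given directly).
f_Y = 6.365·10^14 Hz (from wavelength = 4710 Å, via f = c/λ).
Ratio = 1.960·10^14 / 6.365·10^14 = 0.308.

0.308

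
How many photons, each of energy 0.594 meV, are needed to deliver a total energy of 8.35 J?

8.77 × 10^22 photons

Per-photon energy: E = 9.517 × 10^-23 J (from energy = 0.594 meV).
N = E_total / E_photon = 8.35 J / 9.517 × 10^-23 J = 8.77 × 10^22.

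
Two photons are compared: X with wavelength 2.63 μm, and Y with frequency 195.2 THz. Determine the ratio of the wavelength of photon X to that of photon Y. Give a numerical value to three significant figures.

λ_X = 2.630·10^-6 m (from wavelength = 2.63 μm, via λ given directly).
λ_Y = 1.536·10^-6 m (from frequency = 195.2 THz, via λ = c/f).
Ratio = 2.630·10^-6 / 1.536·10^-6 = 1.71.

1.71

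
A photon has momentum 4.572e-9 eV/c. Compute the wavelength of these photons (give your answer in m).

271 m

First convert: p = 4.572e-9 eV/c = 2.4434e-36 kg·m/s.
For a photon λ = h/p, so λ = 271.2 m.
So λ ≈ 271 m.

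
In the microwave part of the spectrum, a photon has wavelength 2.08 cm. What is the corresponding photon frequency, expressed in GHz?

First convert: λ = 2.08 cm = 0.0208 m.
The photon relation is f = c/λ, giving f = 1.441e10 Hz.
Converting to GHz: f = 14.41 GHz ≈ 14.4 GHz.

14.4 GHz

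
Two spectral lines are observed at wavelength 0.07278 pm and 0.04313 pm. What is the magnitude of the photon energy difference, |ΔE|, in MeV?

11.7 MeV

Using E = hc/λ: E₁ = 2.7294·10^-12 J, E₂ = 4.6057·10^-12 J.
|ΔE| = |2.7294·10^-12 − 4.6057·10^-12| = 1.88·10^-12 J = 11.7 MeV.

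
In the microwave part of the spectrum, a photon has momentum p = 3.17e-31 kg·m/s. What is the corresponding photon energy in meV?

0.593 meV

Take c = 2.99792458e8 m/s, 1 eV = 1.602176634e-19 J.
For a photon E = pc, so E = 9.503e-23 J.
Converting to meV: E = 0.5932 meV ≈ 0.593 meV.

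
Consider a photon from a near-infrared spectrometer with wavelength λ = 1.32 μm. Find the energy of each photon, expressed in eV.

Use h = 6.62607015·10^-34 J·s, c = 2.99792458·10^8 m/s, 1 eV = 1.602176634·10^-19 J.
In SI units: λ = 1.32 μm = 1.32·10^-6 m.
Since E = hc/λ for a photon, E = 1.505·10^-19 J.
Converting to eV: E = 0.9393 eV ≈ 0.939 eV.

0.939 eV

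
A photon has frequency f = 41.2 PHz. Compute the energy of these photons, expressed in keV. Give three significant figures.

0.170 keV

Use h = 6.62607015 × 10^-34 J·s, 1 eV = 1.602176634 × 10^-19 J.
In SI units: f = 41.2 PHz = 4.12 × 10^16 Hz.
Since E = hf for a photon, E = 2.730 × 10^-17 J.
Converting to keV: E = 0.1704 keV ≈ 0.170 keV.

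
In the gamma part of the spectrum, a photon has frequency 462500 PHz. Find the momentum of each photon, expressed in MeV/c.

1.91 MeV/c

(h = 6.62607015e-34 J·s, c = 2.99792458e8 m/s, 1 eV = 1.602176634e-19 J.)
In SI units: f = 462500 PHz = 4.625e20 Hz.
The photon relation is p = hf/c, giving p = 1.022e-21 kg·m/s.
Converting to MeV/c: p = 1.913 MeV/c ≈ 1.91 MeV/c.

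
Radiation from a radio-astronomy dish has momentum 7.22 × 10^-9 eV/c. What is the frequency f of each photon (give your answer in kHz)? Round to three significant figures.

1750 kHz

First convert: p = 7.22 × 10^-9 eV/c = 3.8586 × 10^-36 kg·m/s.
For a photon f = pc/h, so f = 1.746 × 10^6 Hz.
Converting to kHz: f = 1746 kHz ≈ 1750 kHz.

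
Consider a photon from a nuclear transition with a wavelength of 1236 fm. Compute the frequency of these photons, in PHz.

2.43e5 PHz

Use c = 2.99792458e8 m/s.
First convert: λ = 1236 fm = 1.236e-12 m.
For a photon f = c/λ, so f = 2.426e20 Hz.
Converting to PHz: f = 242600 PHz ≈ 2.43e5 PHz.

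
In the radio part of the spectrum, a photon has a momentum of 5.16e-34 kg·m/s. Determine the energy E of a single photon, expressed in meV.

9.66e-4 meV

(c = 2.99792458e8 m/s, 1 eV = 1.602176634e-19 J.)
Apply E = pc: E = 1.547e-25 J.
Converting to meV: E = 9.655e-4 meV ≈ 9.66e-4 meV.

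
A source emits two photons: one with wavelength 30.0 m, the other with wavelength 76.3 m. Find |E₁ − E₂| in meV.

2.51 × 10^-5 meV

Using E = hc/λ: E₁ = 6.621 × 10^-27 J, E₂ = 2.603 × 10^-27 J.
|ΔE| = |6.621 × 10^-27 − 2.603 × 10^-27| = 4.02 × 10^-27 J = 2.51 × 10^-5 meV.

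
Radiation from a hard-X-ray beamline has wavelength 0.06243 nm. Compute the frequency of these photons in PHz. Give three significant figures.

4800 PHz

First convert: λ = 0.06243 nm = 6.243 × 10^-11 m.
Apply f = c/λ: f = 4.802 × 10^18 Hz.
Converting to PHz: f = 4802 PHz ≈ 4800 PHz.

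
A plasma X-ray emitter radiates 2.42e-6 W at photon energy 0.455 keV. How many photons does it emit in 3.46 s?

Total energy: E_total = P·t = 2.42e-6 × 3.46 = 8.373e-6 J.
Per-photon energy: E = 7.290e-17 J.
N = E_total / E_photon = 1.15e11.

1.15e11 photons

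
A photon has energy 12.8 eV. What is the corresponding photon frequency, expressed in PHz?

In SI units: E = 12.8 eV = 2.0508e-18 J.
Apply f = E/h: f = 3.095e15 Hz.
Converting to PHz: f = 3.095 PHz ≈ 3.10 PHz.

3.10 PHz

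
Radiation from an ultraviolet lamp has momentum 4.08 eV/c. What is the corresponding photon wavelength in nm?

Use h = 6.62607015·10^-34 J·s, c = 2.99792458·10^8 m/s, 1 eV = 1.602176634·10^-19 J.
Convert to SI: p = 4.08 eV/c = 2.1805·10^-27 kg·m/s.
The photon relation is λ = h/p, giving λ = 3.039·10^-7 m.
Converting to nm: λ = 303.9 nm ≈ 304 nm.

304 nm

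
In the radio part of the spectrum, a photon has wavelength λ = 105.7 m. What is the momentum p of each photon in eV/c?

(h = 6.62607015e-34 J·s, c = 2.99792458e8 m/s, 1 eV = 1.602176634e-19 J.)
Since p = h/λ for a photon, p = 6.269e-36 kg·m/s.
Converting to eV/c: p = 1.173e-8 eV/c ≈ 1.17e-8 eV/c.

1.17e-8 eV/c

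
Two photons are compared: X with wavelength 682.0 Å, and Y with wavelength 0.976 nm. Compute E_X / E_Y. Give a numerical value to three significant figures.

E_X = 2.913e-18 J (from wavelength = 682.0 Å, via E = hc/λ).
E_Y = 2.035e-16 J (from wavelength = 0.976 nm, via E = hc/λ).
Ratio = 2.913e-18 / 2.035e-16 = 0.0143.

0.0143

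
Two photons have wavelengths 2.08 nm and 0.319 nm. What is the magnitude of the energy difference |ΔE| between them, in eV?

3290 eV

Using E = hc/λ: E₁ = 9.550e-17 J, E₂ = 6.227e-16 J.
|ΔE| = |9.550e-17 − 6.227e-16| = 5.27e-16 J = 3290 eV.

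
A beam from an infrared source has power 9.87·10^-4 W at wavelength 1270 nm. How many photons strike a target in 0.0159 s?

1.00·10^14 photons

Total energy: E_total = P·t = 9.87·10^-4 × 0.0159 = 1.569·10^-5 J.
Per-photon energy: E = 1.564·10^-19 J.
N = E_total / E_photon = 1.00·10^14.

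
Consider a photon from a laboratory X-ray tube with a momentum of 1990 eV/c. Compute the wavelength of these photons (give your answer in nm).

0.623 nm

First convert: p = 1990 eV/c = 1.0635·10^-24 kg·m/s.
Apply λ = h/p: λ = 6.230·10^-10 m.
Converting to nm: λ = 0.6230 nm ≈ 0.623 nm.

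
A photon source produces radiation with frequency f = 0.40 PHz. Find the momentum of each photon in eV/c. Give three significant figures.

In SI units: f = 0.40 PHz = 4.0e14 Hz.
Since p = hf/c for a photon, p = 8.841e-28 kg·m/s.
Converting to eV/c: p = 1.654 eV/c ≈ 1.65 eV/c.

1.65 eV/c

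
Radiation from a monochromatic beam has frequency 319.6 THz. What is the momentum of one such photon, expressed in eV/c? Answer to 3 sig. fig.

1.32 eV/c

First convert: f = 319.6 THz = 3.196e14 Hz.
For a photon p = hf/c, so p = 7.064e-28 kg·m/s.
Converting to eV/c: p = 1.322 eV/c ≈ 1.32 eV/c.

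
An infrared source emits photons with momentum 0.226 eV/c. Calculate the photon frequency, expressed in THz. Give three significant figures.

In SI units: p = 0.226 eV/c = 1.2078e-28 kg·m/s.
For a photon f = pc/h, so f = 5.465e13 Hz.
Converting to THz: f = 54.65 THz ≈ 54.6 THz.

54.6 THz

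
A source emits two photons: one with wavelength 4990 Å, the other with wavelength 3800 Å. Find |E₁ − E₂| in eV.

Using E = hc/λ: E₁ = 3.981 × 10^-19 J, E₂ = 5.227 × 10^-19 J.
|ΔE| = |3.981 × 10^-19 − 5.227 × 10^-19| = 1.25 × 10^-19 J = 0.778 eV.

0.778 eV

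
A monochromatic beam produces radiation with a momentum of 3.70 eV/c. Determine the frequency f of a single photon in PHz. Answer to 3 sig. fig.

0.895 PHz

(h = 6.62607015 × 10^-34 J·s, c = 2.99792458 × 10^8 m/s, 1 eV = 1.602176634 × 10^-19 J.)
Convert to SI: p = 3.70 eV/c = 1.9774 × 10^-27 kg·m/s.
Apply f = pc/h: f = 8.947 × 10^14 Hz.
Converting to PHz: f = 0.8947 PHz ≈ 0.895 PHz.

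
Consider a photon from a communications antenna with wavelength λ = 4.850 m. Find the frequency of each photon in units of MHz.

61.8 MHz

Use c = 2.99792458e8 m/s.
The photon relation is f = c/λ, giving f = 6.181e7 Hz.
Converting to MHz: f = 61.81 MHz ≈ 61.8 MHz.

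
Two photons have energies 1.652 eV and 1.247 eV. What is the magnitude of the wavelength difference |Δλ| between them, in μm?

0.244 μm

Using λ = hc/E: λ₁ = 7.5051e-7 m, λ₂ = 9.9426e-7 m.
|Δλ| = |7.5051e-7 − 9.9426e-7| = 2.44e-7 m = 0.244 μm.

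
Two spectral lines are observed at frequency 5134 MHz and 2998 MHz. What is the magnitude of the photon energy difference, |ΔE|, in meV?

Using E = hf: E₁ = 3.4018 × 10^-24 J, E₂ = 1.9865 × 10^-24 J.
|ΔE| = |3.4018 × 10^-24 − 1.9865 × 10^-24| = 1.42 × 10^-24 J = 8.83 × 10^-3 meV.

8.83 × 10^-3 meV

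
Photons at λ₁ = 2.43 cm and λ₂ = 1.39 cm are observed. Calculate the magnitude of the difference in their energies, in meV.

0.0382 meV

Using E = hc/λ: E₁ = 8.175 × 10^-24 J, E₂ = 1.429 × 10^-23 J.
|ΔE| = |8.175 × 10^-24 − 1.429 × 10^-23| = 6.12 × 10^-24 J = 0.0382 meV.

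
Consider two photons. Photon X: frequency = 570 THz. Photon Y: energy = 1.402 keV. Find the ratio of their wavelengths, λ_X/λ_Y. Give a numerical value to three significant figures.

λ_X = 5.260e-7 m (from frequency = 570 THz, via λ = c/f).
λ_Y = 8.843e-10 m (from energy = 1.402 keV, via λ = hc/E).
Ratio = 5.260e-7 / 8.843e-10 = 595.

595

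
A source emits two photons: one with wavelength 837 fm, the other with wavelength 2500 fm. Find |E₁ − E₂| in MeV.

Using E = hc/λ: E₁ = 2.373e-13 J, E₂ = 7.946e-14 J.
|ΔE| = |2.373e-13 − 7.946e-14| = 1.58e-13 J = 0.985 MeV.

0.985 MeV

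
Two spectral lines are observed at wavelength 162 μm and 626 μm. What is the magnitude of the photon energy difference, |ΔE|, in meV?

5.67 meV

Using E = hc/λ: E₁ = 1.226e-21 J, E₂ = 3.173e-22 J.
|ΔE| = |1.226e-21 − 3.173e-22| = 9.09e-22 J = 5.67 meV.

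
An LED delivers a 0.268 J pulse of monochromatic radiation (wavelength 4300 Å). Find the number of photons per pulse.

Per-photon energy: E = 4.620e-19 J (from wavelength = 4300 Å).
N = E_total / E_photon = 0.268 J / 4.620e-19 J = 5.80e17.

5.80e17 photons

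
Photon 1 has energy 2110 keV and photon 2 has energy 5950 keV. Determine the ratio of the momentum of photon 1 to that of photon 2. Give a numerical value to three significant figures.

p_1 = 1.128e-21 kg·m/s (from energy = 2110 keV, via p = E/c).
p_2 = 3.180e-21 kg·m/s (from energy = 5950 keV, via p = E/c).
Ratio = 1.128e-21 / 3.180e-21 = 0.355.

0.355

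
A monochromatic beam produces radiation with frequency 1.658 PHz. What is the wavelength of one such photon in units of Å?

1810 Å

(c = 2.99792458e8 m/s.)
Convert to SI: f = 1.658 PHz = 1.658e15 Hz.
Apply λ = c/f: λ = 1.808e-7 m.
Converting to Å: λ = 1808 Å ≈ 1810 Å.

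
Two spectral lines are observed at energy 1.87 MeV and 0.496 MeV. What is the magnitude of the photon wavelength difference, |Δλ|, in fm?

Using λ = hc/E: λ₁ = 6.630e-13 m, λ₂ = 2.500e-12 m.
|Δλ| = |6.630e-13 − 2.500e-12| = 1.84e-12 m = 1840 fm.

1840 fm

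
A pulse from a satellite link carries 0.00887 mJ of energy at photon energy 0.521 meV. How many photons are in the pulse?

Per-photon energy: E = 8.347 × 10^-23 J (from energy = 0.521 meV).
N = E_total / E_photon = 8.87 × 10^-6 J / 8.347 × 10^-23 J = 1.06 × 10^17.

1.06 × 10^17 photons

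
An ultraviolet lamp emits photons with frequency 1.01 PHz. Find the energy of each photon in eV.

Take h = 6.62607015 × 10^-34 J·s, 1 eV = 1.602176634 × 10^-19 J.
In SI units: f = 1.01 PHz = 1.01 × 10^15 Hz.
Apply E = hf: E = 6.692 × 10^-19 J.
Converting to eV: E = 4.177 eV ≈ 4.18 eV.

4.18 eV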